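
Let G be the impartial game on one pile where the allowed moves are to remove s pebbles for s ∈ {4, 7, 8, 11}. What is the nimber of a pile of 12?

3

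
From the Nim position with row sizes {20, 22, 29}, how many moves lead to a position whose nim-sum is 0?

3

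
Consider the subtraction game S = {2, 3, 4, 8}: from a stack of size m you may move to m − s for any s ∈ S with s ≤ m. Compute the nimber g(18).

0

Build the Grundy sequence with g(k) = mex{g(k−s) : s ∈ {2, 3, 4, 8}, s ≤ k}:
k:     0  1  2  3  4  5  6  7  8  9 10 11 12 13 14 15 16 17 18
g(k):  0  0  1  1  2  2  0  0  1  1  2  2  0  0  1  1  2  2  0
So g(18) = 0.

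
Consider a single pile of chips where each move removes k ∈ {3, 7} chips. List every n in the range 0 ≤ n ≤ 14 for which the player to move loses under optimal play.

0, 1, 2, 6, 10, 11, 12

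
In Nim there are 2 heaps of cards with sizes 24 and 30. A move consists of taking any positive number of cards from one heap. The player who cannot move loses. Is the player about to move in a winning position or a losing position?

Winning position

Compute the nim-sum pairwise:
24 ^ 30 = 6
The nim-sum is 6 ≠ 0, so this is an N-position: the player to move can win.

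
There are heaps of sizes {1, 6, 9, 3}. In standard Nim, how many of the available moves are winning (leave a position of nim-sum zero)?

Compute the nim-sum pairwise:
1 ^ 6 = 7
7 ^ 9 = 14
14 ^ 3 = 13
The overall nim-sum is X = 13. A heap of size p has a winning move iff p XOR X < p (reduce it to p XOR X).
  1: 1 XOR 13 = 12 ≥ 1 — no move.
  6: 6 XOR 13 = 11 ≥ 6 — no move.
  9: 9 XOR 13 = 4 < 9 — winning move (to 4).
  3: 3 XOR 13 = 14 ≥ 3 — no move.
That gives 1 winning move.

1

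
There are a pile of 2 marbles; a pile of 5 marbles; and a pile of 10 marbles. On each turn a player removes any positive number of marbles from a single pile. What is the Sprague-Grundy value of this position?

In binary:
  0010  (2)
  0101  (5)
  1010  (10)
  ----
  1101  (13)

13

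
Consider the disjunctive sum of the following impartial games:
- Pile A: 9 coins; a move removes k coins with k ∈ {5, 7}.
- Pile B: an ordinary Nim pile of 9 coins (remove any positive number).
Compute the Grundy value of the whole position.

8

Build the Grundy sequence for pile A with g(k) = mex{g(k−s) : s ∈ {5, 7}, s ≤ k}:
k:     0  1  2  3  4  5  6  7  8  9
g(k):  0  0  0  0  0  1  1  1  1  1
So g(9) = 1.
Pile B is a plain Nim pile of size 9, so its Grundy value is 9.
The value of a disjunctive sum is the nim-sum of the parts.
Combined value = 1 XOR 9 = 8.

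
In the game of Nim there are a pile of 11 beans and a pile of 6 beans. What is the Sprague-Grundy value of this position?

Bitwise XOR of the heap sizes:
  1011  (11)
  0110  (6)
  ----
  1101  (13)

13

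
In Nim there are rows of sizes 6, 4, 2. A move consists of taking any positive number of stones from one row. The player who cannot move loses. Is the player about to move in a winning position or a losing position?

Losing position

Nim-sum: 6 ⊕ 4 ⊕ 2 = 0.
The nim-sum is 0, so this is a P-position: the player to move is in a losing position under optimal play.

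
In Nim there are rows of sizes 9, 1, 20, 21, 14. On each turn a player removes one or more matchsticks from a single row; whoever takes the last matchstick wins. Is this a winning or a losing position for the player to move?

Winning position

Write each in binary and XOR column by column:
  01001  (9)
  00001  (1)
  10100  (20)
  10101  (21)
  01110  (14)
  -----
  00111  (7)
The nim-sum is 7 ≠ 0, so this is an N-position: the player to move can win.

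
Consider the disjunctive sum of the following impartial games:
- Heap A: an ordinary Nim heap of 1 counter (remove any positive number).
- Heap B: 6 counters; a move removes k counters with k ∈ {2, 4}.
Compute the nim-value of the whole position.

1

Heap A is a plain Nim heap of size 1, so its Grundy value is 1.
Grundy values for heap B (subtraction set {2, 4}):
k:     0  1  2  3  4  5  6
g(k):  0  0  1  1  2  2  0
So g(6) = 0.
The value of a disjunctive sum is the nim-sum of the parts.
Combined value = 1 XOR 0 = 1.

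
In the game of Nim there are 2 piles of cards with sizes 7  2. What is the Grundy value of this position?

Compute the nim-sum pairwise:
7 XOR 2 = 5

5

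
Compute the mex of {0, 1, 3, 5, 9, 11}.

2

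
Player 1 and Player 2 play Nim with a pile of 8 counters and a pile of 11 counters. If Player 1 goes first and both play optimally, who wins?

Player 1 wins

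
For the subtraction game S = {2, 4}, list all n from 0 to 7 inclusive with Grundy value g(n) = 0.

0, 1, 6, 7

Grundy values for subtraction set {2, 4}:
k:     0  1  2  3  4  5  6  7
g(k):  0  0  1  1  2  2  0  0
The P-positions (g = 0) in 0..7 are 0, 1, 6, 7.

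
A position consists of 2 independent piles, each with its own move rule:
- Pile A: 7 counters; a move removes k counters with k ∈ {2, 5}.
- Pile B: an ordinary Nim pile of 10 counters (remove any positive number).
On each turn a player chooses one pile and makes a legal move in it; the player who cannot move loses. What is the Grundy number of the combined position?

10

Build the Grundy sequence for pile A with g(k) = mex{g(k−s) : s ∈ {2, 5}, s ≤ k}:
g(0) = mex{} = 0
g(1) = mex{} = 0
g(2) = mex{0} = 1
g(3) = mex{0} = 1
g(4) = mex{1} = 0
g(5) = mex{0,1} = 2
g(6) = mex{0} = 1
g(7) = mex{1,2} = 0
So g(7) = 0.
Pile B is a plain Nim pile of size 10, so its Grundy value is 10.
The value of a disjunctive sum is the nim-sum of the parts.
Combined value = 0 ⊕ 10 = 10.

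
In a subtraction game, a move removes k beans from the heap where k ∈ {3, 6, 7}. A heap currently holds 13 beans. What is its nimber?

1

Grundy values for subtraction set {3, 6, 7}:
g(0) = mex{} = 0
g(1) = mex{} = 0
g(2) = mex{} = 0
g(3) = mex{0} = 1
g(4) = mex{0} = 1
g(5) = mex{0} = 1
g(6) = mex{0,1} = 2
g(7) = mex{0,1} = 2
g(8) = mex{0,1} = 2
g(9) = mex{0,1,2} = 3
g(10) = mex{1,2} = 0
g(11) = mex{1,2} = 0
g(12) = mex{1,2,3} = 0
g(13) = mex{0,2} = 1
So g(13) = 1.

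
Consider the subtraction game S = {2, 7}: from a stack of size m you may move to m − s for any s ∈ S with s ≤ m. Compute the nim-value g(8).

2

Grundy values for subtraction set {2, 7}:
k:     0  1  2  3  4  5  6  7  8
g(k):  0  0  1  1  0  0  1  1  2
So g(8) = 2.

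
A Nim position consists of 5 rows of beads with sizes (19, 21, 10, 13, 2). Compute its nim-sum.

Nim-sum: 19 XOR 21 XOR 10 XOR 13 XOR 2 = 3.

3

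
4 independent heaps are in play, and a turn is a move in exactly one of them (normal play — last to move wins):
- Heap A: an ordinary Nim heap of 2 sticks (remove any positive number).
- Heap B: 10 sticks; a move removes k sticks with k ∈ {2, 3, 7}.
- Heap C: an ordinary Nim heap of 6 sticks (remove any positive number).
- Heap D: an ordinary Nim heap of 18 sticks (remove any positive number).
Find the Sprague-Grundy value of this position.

22

Heap A is a plain Nim heap of size 2, so its Grundy value is 2.
For heap B, compute g(0), g(1), … with moves {2, 3, 7}:
k:     0  1  2  3  4  5  6  7  8  9 10
g(k):  0  0  1  1  2  0  0  1  1  2  0
So g(10) = 0.
Heap C is a plain Nim heap of size 6, so its Grundy value is 6.
Heap D is a plain Nim heap of size 18, so its Grundy value is 18.
The value of a disjunctive sum is the nim-sum of the parts.
Combined value = 2 XOR 0 XOR 6 XOR 18 = 22.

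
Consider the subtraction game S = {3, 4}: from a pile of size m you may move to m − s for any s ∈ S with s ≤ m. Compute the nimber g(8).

Grundy values for subtraction set {3, 4}:
k:     0  1  2  3  4  5  6  7  8
g(k):  0  0  0  1  1  1  2  0  0
So g(8) = 0.

0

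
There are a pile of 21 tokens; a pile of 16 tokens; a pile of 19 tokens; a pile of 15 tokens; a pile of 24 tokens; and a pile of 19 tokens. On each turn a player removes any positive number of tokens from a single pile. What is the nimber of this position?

18

Compute the nim-sum pairwise:
21 ^ 16 = 5
5 ^ 19 = 22
22 ^ 15 = 25
25 ^ 24 = 1
1 ^ 19 = 18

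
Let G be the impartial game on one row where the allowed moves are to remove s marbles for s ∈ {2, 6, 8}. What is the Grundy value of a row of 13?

2

Grundy values for subtraction set {2, 6, 8}:
k:     0  1  2  3  4  5  6  7  8  9 10 11 12 13
g(k):  0  0  1  1  0  0  1  1  2  2  3  3  2  2
So g(13) = 2.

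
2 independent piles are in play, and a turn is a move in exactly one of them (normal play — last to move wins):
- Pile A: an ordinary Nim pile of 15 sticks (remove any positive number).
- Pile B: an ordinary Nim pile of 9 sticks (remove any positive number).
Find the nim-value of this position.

Pile A is a plain Nim pile of size 15, so its Grundy value is 15.
Pile B is a plain Nim pile of size 9, so its Grundy value is 9.
The value of a disjunctive sum is the nim-sum of the parts.
Combined value = 15 ⊕ 9 = 6.

6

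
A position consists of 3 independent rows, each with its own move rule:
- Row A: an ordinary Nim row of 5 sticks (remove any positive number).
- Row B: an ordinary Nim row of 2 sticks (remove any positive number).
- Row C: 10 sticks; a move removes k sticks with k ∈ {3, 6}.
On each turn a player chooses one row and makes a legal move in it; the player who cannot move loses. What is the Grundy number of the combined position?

Row A is a plain Nim row of size 5, so its Grundy value is 5.
Row B is a plain Nim row of size 2, so its Grundy value is 2.
Build the Grundy sequence for row C with g(k) = mex{g(k−s) : s ∈ {3, 6}, s ≤ k}:
g(0) = mex{} = 0
g(1) = mex{} = 0
g(2) = mex{} = 0
g(3) = mex{0} = 1
g(4) = mex{0} = 1
g(5) = mex{0} = 1
g(6) = mex{0,1} = 2
g(7) = mex{0,1} = 2
g(8) = mex{0,1} = 2
g(9) = mex{1,2} = 0
g(10) = mex{1,2} = 0
So g(10) = 0.
By the Sprague-Grundy theorem, the Grundy value of a sum of independent games is the XOR of the component values.
Combined value = 5 ⊕ 2 ⊕ 0 = 7.

7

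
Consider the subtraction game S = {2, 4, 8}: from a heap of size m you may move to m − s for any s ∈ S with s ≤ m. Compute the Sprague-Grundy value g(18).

Build the Grundy sequence with g(k) = mex{g(k−s) : s ∈ {2, 4, 8}, s ≤ k}:
k:     0  1  2  3  4  5  6  7  8  9 10 11 12 13 14 15 16 17 18
g(k):  0  0  1  1  2  2  0  0  1  1  2  2  0  0  1  1  2  2  0
So g(18) = 0.

0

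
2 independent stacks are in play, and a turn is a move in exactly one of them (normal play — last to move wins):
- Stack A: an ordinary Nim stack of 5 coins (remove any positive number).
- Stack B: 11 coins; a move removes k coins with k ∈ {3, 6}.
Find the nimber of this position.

5

Stack A is a plain Nim stack of size 5, so its Grundy value is 5.
For stack B, compute g(0), g(1), … with moves {3, 6}:
g(0) = mex{} = 0
g(1) = mex{} = 0
g(2) = mex{} = 0
g(3) = mex{0} = 1
g(4) = mex{0} = 1
g(5) = mex{0} = 1
g(6) = mex{0,1} = 2
g(7) = mex{0,1} = 2
g(8) = mex{0,1} = 2
g(9) = mex{1,2} = 0
g(10) = mex{1,2} = 0
g(11) = mex{1,2} = 0
So g(11) = 0.
The value of a disjunctive sum is the nim-sum of the parts.
Combined value = 5 ⊕ 0 = 5.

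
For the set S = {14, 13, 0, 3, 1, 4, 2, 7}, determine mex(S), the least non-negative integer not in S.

The values 0, 1, 2, 3, 4 are all present; 5 is the first non-negative integer missing from the set.

5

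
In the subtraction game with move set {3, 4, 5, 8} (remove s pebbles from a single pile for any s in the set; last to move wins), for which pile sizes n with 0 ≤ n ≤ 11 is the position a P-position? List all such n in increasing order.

Grundy values for subtraction set {3, 4, 5, 8}:
g(0) = mex{} = 0
g(1) = mex{} = 0
g(2) = mex{} = 0
g(3) = mex{0} = 1
g(4) = mex{0} = 1
g(5) = mex{0} = 1
g(6) = mex{0,1} = 2
g(7) = mex{0,1} = 2
g(8) = mex{0,1} = 2
g(9) = mex{0,1,2} = 3
g(10) = mex{0,1,2} = 3
g(11) = mex{1,2} = 0
The P-positions (g = 0) in 0..11 are 0, 1, 2, 11.

0, 1, 2, 11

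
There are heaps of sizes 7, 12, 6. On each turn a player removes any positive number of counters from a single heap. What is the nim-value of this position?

13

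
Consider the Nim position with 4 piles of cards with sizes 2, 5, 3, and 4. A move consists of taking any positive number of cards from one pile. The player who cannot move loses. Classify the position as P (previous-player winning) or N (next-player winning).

Bitwise XOR of the heap sizes:
  010  (2)
  101  (5)
  011  (3)
  100  (4)
  ---
  000  (0)
The nim-sum is 0, so this is a P-position: the player to move is in a losing position under optimal play.

P-position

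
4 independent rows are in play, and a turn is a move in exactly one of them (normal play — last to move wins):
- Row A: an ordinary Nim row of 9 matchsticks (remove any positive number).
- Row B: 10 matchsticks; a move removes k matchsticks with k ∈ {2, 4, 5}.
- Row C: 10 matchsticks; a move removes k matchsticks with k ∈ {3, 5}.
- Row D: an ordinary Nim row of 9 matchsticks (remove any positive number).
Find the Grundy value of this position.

1

Row A is a plain Nim row of size 9, so its Grundy value is 9.
For row B, compute g(0), g(1), … with moves {2, 4, 5}:
g(0) = mex{} = 0
g(1) = mex{} = 0
g(2) = mex{0} = 1
g(3) = mex{0} = 1
g(4) = mex{0,1} = 2
g(5) = mex{0,1} = 2
g(6) = mex{0,1,2} = 3
g(7) = mex{1,2} = 0
g(8) = mex{1,2,3} = 0
g(9) = mex{0,2} = 1
g(10) = mex{0,2,3} = 1
So g(10) = 1.
Build the Grundy sequence for row C with g(k) = mex{g(k−s) : s ∈ {3, 5}, s ≤ k}:
k:     0  1  2  3  4  5  6  7  8  9 10
g(k):  0  0  0  1  1  1  2  2  0  0  0
So g(10) = 0.
Row D is a plain Nim row of size 9, so its Grundy value is 9.
The value of a disjunctive sum is the nim-sum of the parts.
Combined value = 9 XOR 1 XOR 0 XOR 9 = 1.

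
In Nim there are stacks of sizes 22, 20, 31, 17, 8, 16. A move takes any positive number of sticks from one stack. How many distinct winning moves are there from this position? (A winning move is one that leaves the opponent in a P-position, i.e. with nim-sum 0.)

5

Nim-sum: 22 ^ 20 ^ 31 ^ 17 ^ 8 ^ 16 = 20.
The overall nim-sum is X = 20. A stack of size p has a winning move iff p XOR X < p (reduce it to p XOR X).
  22: 22 XOR 20 = 2 < 22 — winning move (to 2).
  20: 20 XOR 20 = 0 < 20 — winning move (to 0).
  31: 31 XOR 20 = 11 < 31 — winning move (to 11).
  17: 17 XOR 20 = 5 < 17 — winning move (to 5).
  8: 8 XOR 20 = 28 ≥ 8 — no move.
  16: 16 XOR 20 = 4 < 16 — winning move (to 4).
That gives 5 winning moves.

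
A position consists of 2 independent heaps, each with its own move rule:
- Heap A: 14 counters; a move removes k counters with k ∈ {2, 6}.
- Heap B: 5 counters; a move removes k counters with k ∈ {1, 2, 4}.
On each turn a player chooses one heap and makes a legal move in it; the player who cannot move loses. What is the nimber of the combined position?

3

For heap A, compute g(0), g(1), … with moves {2, 6}:
g(0) = mex{} = 0
g(1) = mex{} = 0
g(2) = mex{0} = 1
g(3) = mex{0} = 1
g(4) = mex{1} = 0
g(5) = mex{1} = 0
g(6) = mex{0} = 1
g(7) = mex{0} = 1
g(8) = mex{1} = 0
g(9) = mex{1} = 0
g(10) = mex{0} = 1
g(11) = mex{0} = 1
g(12) = mex{1} = 0
g(13) = mex{1} = 0
g(14) = mex{0} = 1
So g(14) = 1.
Grundy values for heap B (subtraction set {1, 2, 4}):
g(0) = mex{} = 0
g(1) = mex{0} = 1
g(2) = mex{0,1} = 2
g(3) = mex{1,2} = 0
g(4) = mex{0,2} = 1
g(5) = mex{0,1} = 2
So g(5) = 2.
By the Sprague-Grundy theorem, the Grundy value of a sum of independent games is the XOR of the component values.
Combined value = 1 ⊕ 2 = 3.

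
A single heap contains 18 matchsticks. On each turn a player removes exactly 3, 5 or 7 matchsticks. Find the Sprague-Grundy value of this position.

Compute g(0), g(1), … for moves {3, 5, 7}:
k:     0  1  2  3  4  5  6  7  8  9 10 11 12 13 14 15 16 17 18
g(k):  0  0  0  1  1  1  2  2  2  3  0  0  0  1  1  1  2  2  2
So g(18) = 2.

2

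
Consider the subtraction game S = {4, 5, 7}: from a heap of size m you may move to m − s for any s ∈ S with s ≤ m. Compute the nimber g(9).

2

Build the Grundy sequence with g(k) = mex{g(k−s) : s ∈ {4, 5, 7}, s ≤ k}:
k:     0  1  2  3  4  5  6  7  8  9
g(k):  0  0  0  0  1  1  1  1  2  2
So g(9) = 2.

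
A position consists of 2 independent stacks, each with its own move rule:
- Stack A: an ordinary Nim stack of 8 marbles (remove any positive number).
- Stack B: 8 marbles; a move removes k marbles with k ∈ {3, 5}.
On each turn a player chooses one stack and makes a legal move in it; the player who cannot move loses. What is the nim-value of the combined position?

Stack A is a plain Nim stack of size 8, so its Grundy value is 8.
Grundy values for stack B (subtraction set {3, 5}):
k:     0  1  2  3  4  5  6  7  8
g(k):  0  0  0  1  1  1  2  2  0
So g(8) = 0.
By the Sprague-Grundy theorem, the Grundy value of a sum of independent games is the XOR of the component values.
Combined value = 8 XOR 0 = 8.

8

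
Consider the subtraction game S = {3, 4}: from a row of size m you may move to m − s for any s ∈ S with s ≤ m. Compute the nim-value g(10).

Compute g(0), g(1), … for moves {3, 4}:
k:     0  1  2  3  4  5  6  7  8  9 10
g(k):  0  0  0  1  1  1  2  0  0  0  1
So g(10) = 1.

1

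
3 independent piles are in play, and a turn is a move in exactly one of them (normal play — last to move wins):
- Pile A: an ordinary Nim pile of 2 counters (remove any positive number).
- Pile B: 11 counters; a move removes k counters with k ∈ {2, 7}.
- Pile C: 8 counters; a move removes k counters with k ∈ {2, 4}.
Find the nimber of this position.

Pile A is a plain Nim pile of size 2, so its Grundy value is 2.
For pile B, compute g(0), g(1), … with moves {2, 7}:
k:     0  1  2  3  4  5  6  7  8  9 10 11
g(k):  0  0  1  1  0  0  1  1  2  0  0  1
So g(11) = 1.
Build the Grundy sequence for pile C with g(k) = mex{g(k−s) : s ∈ {2, 4}, s ≤ k}:
g(0) = mex{} = 0
g(1) = mex{} = 0
g(2) = mex{0} = 1
g(3) = mex{0} = 1
g(4) = mex{0,1} = 2
g(5) = mex{0,1} = 2
g(6) = mex{1,2} = 0
g(7) = mex{1,2} = 0
g(8) = mex{0,2} = 1
So g(8) = 1.
By the Sprague-Grundy theorem, the Grundy value of a sum of independent games is the XOR of the component values.
Combined value = 2 ⊕ 1 ⊕ 1 = 2.

2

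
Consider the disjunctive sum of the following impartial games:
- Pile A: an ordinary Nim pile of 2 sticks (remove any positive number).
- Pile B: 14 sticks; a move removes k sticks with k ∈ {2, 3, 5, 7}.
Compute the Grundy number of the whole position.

Pile A is a plain Nim pile of size 2, so its Grundy value is 2.
Grundy values for pile B (subtraction set {2, 3, 5, 7}):
k:     0  1  2  3  4  5  6  7  8  9 10 11 12 13 14
g(k):  0  0  1  1  2  2  3  3  4  0  0  1  1  2  2
So g(14) = 2.
By the Sprague-Grundy theorem, the Grundy value of a sum of independent games is the XOR of the component values.
Combined value = 2 XOR 2 = 0.

0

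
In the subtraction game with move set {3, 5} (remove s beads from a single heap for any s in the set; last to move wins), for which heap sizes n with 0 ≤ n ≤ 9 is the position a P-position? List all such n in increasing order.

0, 1, 2, 8, 9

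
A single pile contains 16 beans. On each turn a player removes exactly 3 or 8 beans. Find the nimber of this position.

1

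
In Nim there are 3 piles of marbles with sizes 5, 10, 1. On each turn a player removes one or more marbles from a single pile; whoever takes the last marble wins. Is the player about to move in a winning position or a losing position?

Winning position

Compute the nim-sum pairwise:
5 ⊕ 10 = 15
15 ⊕ 1 = 14
The nim-sum is 14 ≠ 0, so this is an N-position: the player to move can win.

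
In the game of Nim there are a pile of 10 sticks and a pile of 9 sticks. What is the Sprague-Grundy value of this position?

Compute the nim-sum pairwise:
10 XOR 9 = 3

3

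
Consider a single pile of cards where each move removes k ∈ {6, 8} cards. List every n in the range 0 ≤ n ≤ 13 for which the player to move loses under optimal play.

Grundy values for subtraction set {6, 8}:
g(0) = mex{} = 0
g(1) = mex{} = 0
g(2) = mex{} = 0
g(3) = mex{} = 0
g(4) = mex{} = 0
g(5) = mex{} = 0
g(6) = mex{0} = 1
g(7) = mex{0} = 1
g(8) = mex{0} = 1
g(9) = mex{0} = 1
g(10) = mex{0} = 1
g(11) = mex{0} = 1
g(12) = mex{0,1} = 2
g(13) = mex{0,1} = 2
The P-positions (g = 0) in 0..13 are 0, 1, 2, 3, 4, 5.

0, 1, 2, 3, 4, 5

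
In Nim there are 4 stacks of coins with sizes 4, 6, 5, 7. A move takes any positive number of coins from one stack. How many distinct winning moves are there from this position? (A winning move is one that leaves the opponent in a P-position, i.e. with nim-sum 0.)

Write each in binary and XOR column by column:
  100  (4)
  110  (6)
  101  (5)
  111  (7)
  ---
  000  (0)
The nim-sum is already 0, so every move leaves a nonzero nim-sum — there are no winning moves.

0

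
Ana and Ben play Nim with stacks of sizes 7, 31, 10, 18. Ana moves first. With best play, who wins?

Ben wins

Nim-sum: 7 XOR 31 XOR 10 XOR 18 = 0.
The nim-sum is 0, so this is a P-position: the player to move is in a losing position under optimal play; Ana is about to move from it and so loses — Ben wins.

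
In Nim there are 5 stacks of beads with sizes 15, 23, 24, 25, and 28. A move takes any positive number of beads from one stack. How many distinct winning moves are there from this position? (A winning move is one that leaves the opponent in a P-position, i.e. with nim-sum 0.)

Nim-sum: 15 ^ 23 ^ 24 ^ 25 ^ 28 = 5.
The overall nim-sum is X = 5. A stack of size p has a winning move iff p XOR X < p (reduce it to p XOR X).
  15: 15 XOR 5 = 10 < 15 — winning move (to 10).
  23: 23 XOR 5 = 18 < 23 — winning move (to 18).
  24: 24 XOR 5 = 29 ≥ 24 — no move.
  25: 25 XOR 5 = 28 ≥ 25 — no move.
  28: 28 XOR 5 = 25 < 28 — winning move (to 25).
That gives 3 winning moves.

3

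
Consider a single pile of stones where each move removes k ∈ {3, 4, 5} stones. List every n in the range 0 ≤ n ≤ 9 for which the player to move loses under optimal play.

0, 1, 2, 8, 9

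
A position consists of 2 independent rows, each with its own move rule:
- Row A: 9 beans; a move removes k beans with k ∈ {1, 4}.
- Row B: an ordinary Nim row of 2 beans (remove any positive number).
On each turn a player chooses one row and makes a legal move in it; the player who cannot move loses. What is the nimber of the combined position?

0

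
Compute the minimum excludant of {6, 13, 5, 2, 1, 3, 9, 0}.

The values 0, 1, 2, 3 are all present; 4 is the first non-negative integer missing from the set.

4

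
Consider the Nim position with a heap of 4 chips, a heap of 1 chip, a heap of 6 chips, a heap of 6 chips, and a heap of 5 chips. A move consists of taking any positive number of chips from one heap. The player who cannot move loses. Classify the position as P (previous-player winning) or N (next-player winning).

Compute the nim-sum pairwise:
4 XOR 1 = 5
5 XOR 6 = 3
3 XOR 6 = 5
5 XOR 5 = 0
The nim-sum is 0, so this is a P-position: the player to move is in a losing position under optimal play.

P-position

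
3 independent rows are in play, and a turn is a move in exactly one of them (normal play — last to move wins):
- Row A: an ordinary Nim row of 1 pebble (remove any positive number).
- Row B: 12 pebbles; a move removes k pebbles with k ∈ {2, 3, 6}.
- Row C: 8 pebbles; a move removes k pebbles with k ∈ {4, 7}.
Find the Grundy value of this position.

2

Row A is a plain Nim row of size 1, so its Grundy value is 1.
For row B, compute g(0), g(1), … with moves {2, 3, 6}:
g(0) = mex{} = 0
g(1) = mex{} = 0
g(2) = mex{0} = 1
g(3) = mex{0} = 1
g(4) = mex{0,1} = 2
g(5) = mex{1} = 0
g(6) = mex{0,1,2} = 3
g(7) = mex{0,2} = 1
g(8) = mex{0,1,3} = 2
g(9) = mex{1,3} = 0
g(10) = mex{1,2} = 0
g(11) = mex{0,2} = 1
g(12) = mex{0,3} = 1
So g(12) = 1.
For row C, compute g(0), g(1), … with moves {4, 7}:
g(0) = mex{} = 0
g(1) = mex{} = 0
g(2) = mex{} = 0
g(3) = mex{} = 0
g(4) = mex{0} = 1
g(5) = mex{0} = 1
g(6) = mex{0} = 1
g(7) = mex{0} = 1
g(8) = mex{0,1} = 2
So g(8) = 2.
The value of a disjunctive sum is the nim-sum of the parts.
Combined value = 1 ⊕ 1 ⊕ 2 = 2.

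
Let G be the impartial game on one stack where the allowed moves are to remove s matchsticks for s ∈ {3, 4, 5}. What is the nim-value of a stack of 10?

0

Build the Grundy sequence with g(k) = mex{g(k−s) : s ∈ {3, 4, 5}, s ≤ k}:
k:     0  1  2  3  4  5  6  7  8  9 10
g(k):  0  0  0  1  1  1  2  2  0  0  0
So g(10) = 0.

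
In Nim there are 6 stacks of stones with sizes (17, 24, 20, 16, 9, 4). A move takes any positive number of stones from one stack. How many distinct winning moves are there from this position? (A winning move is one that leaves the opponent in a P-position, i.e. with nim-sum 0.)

0

Compute the nim-sum pairwise:
17 ^ 24 = 9
9 ^ 20 = 29
29 ^ 16 = 13
13 ^ 9 = 4
4 ^ 4 = 0
The nim-sum is already 0, so every move leaves a nonzero nim-sum — there are no winning moves.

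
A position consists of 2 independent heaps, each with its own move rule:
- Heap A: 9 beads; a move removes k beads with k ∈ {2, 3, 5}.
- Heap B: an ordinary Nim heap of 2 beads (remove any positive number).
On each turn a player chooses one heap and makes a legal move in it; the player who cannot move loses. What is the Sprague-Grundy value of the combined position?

Grundy values for heap A (subtraction set {2, 3, 5}):
k:     0  1  2  3  4  5  6  7  8  9
g(k):  0  0  1  1  2  2  3  0  0  1
So g(9) = 1.
Heap B is a plain Nim heap of size 2, so its Grundy value is 2.
By the Sprague-Grundy theorem, the Grundy value of a sum of independent games is the XOR of the component values.
Combined value = 1 XOR 2 = 3.

3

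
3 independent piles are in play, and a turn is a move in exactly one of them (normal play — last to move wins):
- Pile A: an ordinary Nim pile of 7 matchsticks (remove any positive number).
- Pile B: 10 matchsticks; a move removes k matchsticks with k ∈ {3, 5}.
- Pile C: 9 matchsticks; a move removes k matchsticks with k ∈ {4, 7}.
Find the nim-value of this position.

5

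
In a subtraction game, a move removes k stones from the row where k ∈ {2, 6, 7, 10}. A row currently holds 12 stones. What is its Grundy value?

2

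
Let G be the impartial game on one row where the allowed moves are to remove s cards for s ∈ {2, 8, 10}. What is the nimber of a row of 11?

Grundy values for subtraction set {2, 8, 10}:
k:     0  1  2  3  4  5  6  7  8  9 10 11
g(k):  0  0  1  1  0  0  1  1  2  2  3  3
So g(11) = 3.

3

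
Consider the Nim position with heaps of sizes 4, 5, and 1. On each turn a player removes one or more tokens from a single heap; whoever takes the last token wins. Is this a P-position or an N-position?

P-position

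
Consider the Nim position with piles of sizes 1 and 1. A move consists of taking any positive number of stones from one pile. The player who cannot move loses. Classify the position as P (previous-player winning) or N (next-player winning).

P-position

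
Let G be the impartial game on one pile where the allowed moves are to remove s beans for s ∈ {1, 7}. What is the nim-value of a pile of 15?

1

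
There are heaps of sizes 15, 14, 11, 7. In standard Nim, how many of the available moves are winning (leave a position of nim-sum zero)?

Bitwise XOR of the heap sizes:
  1111  (15)
  1110  (14)
  1011  (11)
  0111  (7)
  ----
  1101  (13)
The overall nim-sum is X = 13. A heap of size p has a winning move iff p XOR X < p (reduce it to p XOR X).
  15: 15 XOR 13 = 2 < 15 — winning move (to 2).
  14: 14 XOR 13 = 3 < 14 — winning move (to 3).
  11: 11 XOR 13 = 6 < 11 — winning move (to 6).
  7: 7 XOR 13 = 10 ≥ 7 — no move.
That gives 3 winning moves.

3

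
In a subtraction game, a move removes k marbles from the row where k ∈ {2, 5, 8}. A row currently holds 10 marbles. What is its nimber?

0

Build the Grundy sequence with g(k) = mex{g(k−s) : s ∈ {2, 5, 8}, s ≤ k}:
k:     0  1  2  3  4  5  6  7  8  9 10
g(k):  0  0  1  1  0  2  1  0  2  1  0
So g(10) = 0.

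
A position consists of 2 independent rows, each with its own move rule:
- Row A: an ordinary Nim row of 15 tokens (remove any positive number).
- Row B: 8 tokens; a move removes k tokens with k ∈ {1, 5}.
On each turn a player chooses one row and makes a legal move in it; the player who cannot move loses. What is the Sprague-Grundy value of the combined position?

Row A is a plain Nim row of size 15, so its Grundy value is 15.
For row B, compute g(0), g(1), … with moves {1, 5}:
k:     0  1  2  3  4  5  6  7  8
g(k):  0  1  0  1  0  1  0  1  0
So g(8) = 0.
By the Sprague-Grundy theorem, the Grundy value of a sum of independent games is the XOR of the component values.
Combined value = 15 XOR 0 = 15.

15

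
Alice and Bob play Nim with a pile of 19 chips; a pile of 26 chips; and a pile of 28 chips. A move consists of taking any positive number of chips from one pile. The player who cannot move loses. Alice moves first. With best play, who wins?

Alice wins

Compute the nim-sum pairwise:
19 ^ 26 = 9
9 ^ 28 = 21
The nim-sum is 21 ≠ 0, so this is an N-position: the player to move can win; Alice has a winning move.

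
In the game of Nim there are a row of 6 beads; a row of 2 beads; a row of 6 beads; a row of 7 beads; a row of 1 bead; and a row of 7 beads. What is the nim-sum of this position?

Compute the nim-sum pairwise:
6 XOR 2 = 4
4 XOR 6 = 2
2 XOR 7 = 5
5 XOR 1 = 4
4 XOR 7 = 3

3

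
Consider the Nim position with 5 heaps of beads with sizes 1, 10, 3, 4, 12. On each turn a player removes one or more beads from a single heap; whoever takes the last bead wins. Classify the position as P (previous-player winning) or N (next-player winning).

P-position

Compute the nim-sum pairwise:
1 XOR 10 = 11
11 XOR 3 = 8
8 XOR 4 = 12
12 XOR 12 = 0
The nim-sum is 0, so this is a P-position: the player to move is in a losing position under optimal play.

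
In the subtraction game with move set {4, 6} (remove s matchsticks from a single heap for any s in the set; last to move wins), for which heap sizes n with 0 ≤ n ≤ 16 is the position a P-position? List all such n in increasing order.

Grundy values for subtraction set {4, 6}:
k:     0  1  2  3  4  5  6  7  8  9 10 11 12 13 14 15 16
g(k):  0  0  0  0  1  1  1  1  2  2  0  0  0  0  1  1  1
The P-positions (g = 0) in 0..16 are 0, 1, 2, 3, 10, 11, 12, 13.

0, 1, 2, 3, 10, 11, 12, 13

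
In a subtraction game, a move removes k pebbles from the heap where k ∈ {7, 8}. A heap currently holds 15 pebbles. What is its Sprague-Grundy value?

Build the Grundy sequence with g(k) = mex{g(k−s) : s ∈ {7, 8}, s ≤ k}:
k:     0  1  2  3  4  5  6  7  8  9 10 11 12 13 14 15
g(k):  0  0  0  0  0  0  0  1  1  1  1  1  1  1  2  0
So g(15) = 0.

0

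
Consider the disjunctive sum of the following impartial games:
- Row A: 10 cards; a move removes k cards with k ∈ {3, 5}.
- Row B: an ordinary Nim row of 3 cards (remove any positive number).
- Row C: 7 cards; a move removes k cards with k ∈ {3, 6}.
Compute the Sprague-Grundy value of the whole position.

For row A, compute g(0), g(1), … with moves {3, 5}:
g(0) = mex{} = 0
g(1) = mex{} = 0
g(2) = mex{} = 0
g(3) = mex{0} = 1
g(4) = mex{0} = 1
g(5) = mex{0} = 1
g(6) = mex{0,1} = 2
g(7) = mex{0,1} = 2
g(8) = mex{1} = 0
g(9) = mex{1,2} = 0
g(10) = mex{1,2} = 0
So g(10) = 0.
Row B is a plain Nim row of size 3, so its Grundy value is 3.
Build the Grundy sequence for row C with g(k) = mex{g(k−s) : s ∈ {3, 6}, s ≤ k}:
g(0) = mex{} = 0
g(1) = mex{} = 0
g(2) = mex{} = 0
g(3) = mex{0} = 1
g(4) = mex{0} = 1
g(5) = mex{0} = 1
g(6) = mex{0,1} = 2
g(7) = mex{0,1} = 2
So g(7) = 2.
The value of a disjunctive sum is the nim-sum of the parts.
Combined value = 0 XOR 3 XOR 2 = 1.

1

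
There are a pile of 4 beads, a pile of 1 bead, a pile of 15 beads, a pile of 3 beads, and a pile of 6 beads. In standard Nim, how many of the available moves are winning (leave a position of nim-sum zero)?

1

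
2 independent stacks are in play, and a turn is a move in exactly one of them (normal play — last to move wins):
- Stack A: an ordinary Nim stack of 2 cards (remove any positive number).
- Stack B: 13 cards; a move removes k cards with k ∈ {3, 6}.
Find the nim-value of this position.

Stack A is a plain Nim stack of size 2, so its Grundy value is 2.
Grundy values for stack B (subtraction set {3, 6}):
g(0) = mex{} = 0
g(1) = mex{} = 0
g(2) = mex{} = 0
g(3) = mex{0} = 1
g(4) = mex{0} = 1
g(5) = mex{0} = 1
g(6) = mex{0,1} = 2
g(7) = mex{0,1} = 2
g(8) = mex{0,1} = 2
g(9) = mex{1,2} = 0
g(10) = mex{1,2} = 0
g(11) = mex{1,2} = 0
g(12) = mex{0,2} = 1
g(13) = mex{0,2} = 1
So g(13) = 1.
The value of a disjunctive sum is the nim-sum of the parts.
Combined value = 2 ⊕ 1 = 3.

3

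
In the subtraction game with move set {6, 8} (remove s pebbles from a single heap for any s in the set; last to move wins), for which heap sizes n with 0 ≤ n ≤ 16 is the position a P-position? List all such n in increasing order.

0, 1, 2, 3, 4, 5, 14, 15, 16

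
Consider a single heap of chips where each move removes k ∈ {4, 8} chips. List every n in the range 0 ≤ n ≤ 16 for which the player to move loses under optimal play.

0, 1, 2, 3, 12, 13, 14, 15

Build the Grundy sequence with g(k) = mex{g(k−s) : s ∈ {4, 8}, s ≤ k}:
k:     0  1  2  3  4  5  6  7  8  9 10 11 12 13 14 15 16
g(k):  0  0  0  0  1  1  1  1  2  2  2  2  0  0  0  0  1
The P-positions (g = 0) in 0..16 are 0, 1, 2, 3, 12, 13, 14, 15.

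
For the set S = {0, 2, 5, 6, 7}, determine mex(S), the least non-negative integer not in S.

0 is in the set but 1 is not, so the mex is 1.

1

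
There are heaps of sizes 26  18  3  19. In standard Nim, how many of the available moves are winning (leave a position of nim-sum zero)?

Write each in binary and XOR column by column:
  11010  (26)
  10010  (18)
  00011  (3)
  10011  (19)
  -----
  11000  (24)
The overall nim-sum is X = 24. A heap of size p has a winning move iff p XOR X < p (reduce it to p XOR X).
  26: 26 XOR 24 = 2 < 26 — winning move (to 2).
  18: 18 XOR 24 = 10 < 18 — winning move (to 10).
  3: 3 XOR 24 = 27 ≥ 3 — no move.
  19: 19 XOR 24 = 11 < 19 — winning move (to 11).
That gives 3 winning moves.

3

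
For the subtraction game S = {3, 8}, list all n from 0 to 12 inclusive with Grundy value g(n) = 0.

Grundy values for subtraction set {3, 8}:
g(0) = mex{} = 0
g(1) = mex{} = 0
g(2) = mex{} = 0
g(3) = mex{0} = 1
g(4) = mex{0} = 1
g(5) = mex{0} = 1
g(6) = mex{1} = 0
g(7) = mex{1} = 0
g(8) = mex{0,1} = 2
g(9) = mex{0} = 1
g(10) = mex{0} = 1
g(11) = mex{1,2} = 0
g(12) = mex{1} = 0
The P-positions (g = 0) in 0..12 are 0, 1, 2, 6, 7, 11, 12.

0, 1, 2, 6, 7, 11, 12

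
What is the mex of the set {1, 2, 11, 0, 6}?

The values 0, 1, 2 are all present; 3 is the first non-negative integer missing from the set.

3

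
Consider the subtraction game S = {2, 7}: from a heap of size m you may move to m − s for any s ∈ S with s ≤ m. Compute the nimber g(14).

Grundy values for subtraction set {2, 7}:
g(0) = mex{} = 0
g(1) = mex{} = 0
g(2) = mex{0} = 1
g(3) = mex{0} = 1
g(4) = mex{1} = 0
g(5) = mex{1} = 0
g(6) = mex{0} = 1
g(7) = mex{0} = 1
g(8) = mex{0,1} = 2
g(9) = mex{1} = 0
g(10) = mex{1,2} = 0
g(11) = mex{0} = 1
g(12) = mex{0} = 1
g(13) = mex{1} = 0
g(14) = mex{1} = 0
So g(14) = 0.

0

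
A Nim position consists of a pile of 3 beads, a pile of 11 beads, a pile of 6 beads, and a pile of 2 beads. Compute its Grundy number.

12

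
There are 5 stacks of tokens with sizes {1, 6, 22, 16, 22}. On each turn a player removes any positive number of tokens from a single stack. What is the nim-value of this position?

23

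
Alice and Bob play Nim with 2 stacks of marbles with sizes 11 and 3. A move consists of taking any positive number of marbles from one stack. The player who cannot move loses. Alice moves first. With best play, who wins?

Alice wins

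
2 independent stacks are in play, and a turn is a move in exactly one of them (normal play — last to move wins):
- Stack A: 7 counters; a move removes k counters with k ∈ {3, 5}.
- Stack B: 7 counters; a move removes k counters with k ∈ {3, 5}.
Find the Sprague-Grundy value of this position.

For stack A, compute g(0), g(1), … with moves {3, 5}:
k:     0  1  2  3  4  5  6  7
g(k):  0  0  0  1  1  1  2  2
So g(7) = 2.
For stack B, compute g(0), g(1), … with moves {3, 5}:
k:     0  1  2  3  4  5  6  7
g(k):  0  0  0  1  1  1  2  2
So g(7) = 2.
The value of a disjunctive sum is the nim-sum of the parts.
Combined value = 2 XOR 2 = 0.

0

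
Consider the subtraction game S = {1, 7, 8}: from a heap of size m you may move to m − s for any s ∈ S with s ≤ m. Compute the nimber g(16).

1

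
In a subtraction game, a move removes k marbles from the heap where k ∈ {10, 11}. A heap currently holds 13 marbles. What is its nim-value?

Grundy values for subtraction set {10, 11}:
k:     0  1  2  3  4  5  6  7  8  9 10 11 12 13
g(k):  0  0  0  0  0  0  0  0  0  0  1  1  1  1
So g(13) = 1.

1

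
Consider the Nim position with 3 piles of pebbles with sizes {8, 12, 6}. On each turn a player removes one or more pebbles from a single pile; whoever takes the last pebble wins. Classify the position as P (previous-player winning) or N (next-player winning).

N-position

Compute the nim-sum pairwise:
8 XOR 12 = 4
4 XOR 6 = 2
The nim-sum is 2 ≠ 0, so this is an N-position: the player to move can win.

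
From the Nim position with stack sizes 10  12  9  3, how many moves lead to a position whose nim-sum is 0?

3

Nim-sum: 10 ^ 12 ^ 9 ^ 3 = 12.
The overall nim-sum is X = 12. A stack of size p has a winning move iff p XOR X < p (reduce it to p XOR X).
  10: 10 XOR 12 = 6 < 10 — winning move (to 6).
  12: 12 XOR 12 = 0 < 12 — winning move (to 0).
  9: 9 XOR 12 = 5 < 9 — winning move (to 5).
  3: 3 XOR 12 = 15 ≥ 3 — no move.
That gives 3 winning moves.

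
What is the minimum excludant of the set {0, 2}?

1

0 is in the set but 1 is not, so the mex is 1.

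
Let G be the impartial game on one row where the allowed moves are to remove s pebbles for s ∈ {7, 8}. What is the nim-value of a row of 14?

Grundy values for subtraction set {7, 8}:
g(0) = mex{} = 0
g(1) = mex{} = 0
g(2) = mex{} = 0
g(3) = mex{} = 0
g(4) = mex{} = 0
g(5) = mex{} = 0
g(6) = mex{} = 0
g(7) = mex{0} = 1
g(8) = mex{0} = 1
g(9) = mex{0} = 1
g(10) = mex{0} = 1
g(11) = mex{0} = 1
g(12) = mex{0} = 1
g(13) = mex{0} = 1
g(14) = mex{0,1} = 2
So g(14) = 2.

2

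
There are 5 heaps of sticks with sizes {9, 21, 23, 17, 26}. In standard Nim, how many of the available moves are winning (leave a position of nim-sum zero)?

Compute the nim-sum pairwise:
9 ^ 21 = 28
28 ^ 23 = 11
11 ^ 17 = 26
26 ^ 26 = 0
The nim-sum is already 0, so every move leaves a nonzero nim-sum — there are no winning moves.

0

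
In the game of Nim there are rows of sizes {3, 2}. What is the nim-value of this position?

1

In binary:
  11  (3)
  10  (2)
  --
  01  (1)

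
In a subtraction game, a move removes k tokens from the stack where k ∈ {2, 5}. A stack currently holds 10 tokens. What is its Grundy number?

1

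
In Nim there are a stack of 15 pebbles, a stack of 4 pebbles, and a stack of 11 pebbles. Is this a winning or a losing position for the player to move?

Compute the nim-sum pairwise:
15 ⊕ 4 = 11
11 ⊕ 11 = 0
The nim-sum is 0, so this is a P-position: the player to move is in a losing position under optimal play.

Losing position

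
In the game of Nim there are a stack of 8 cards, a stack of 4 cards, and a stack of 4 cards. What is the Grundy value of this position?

Nim-sum: 8 ⊕ 4 ⊕ 4 = 8.

8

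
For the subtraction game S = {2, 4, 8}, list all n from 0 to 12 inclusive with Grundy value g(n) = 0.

Grundy values for subtraction set {2, 4, 8}:
g(0) = mex{} = 0
g(1) = mex{} = 0
g(2) = mex{0} = 1
g(3) = mex{0} = 1
g(4) = mex{0,1} = 2
g(5) = mex{0,1} = 2
g(6) = mex{1,2} = 0
g(7) = mex{1,2} = 0
g(8) = mex{0,2} = 1
g(9) = mex{0,2} = 1
g(10) = mex{0,1} = 2
g(11) = mex{0,1} = 2
g(12) = mex{1,2} = 0
The P-positions (g = 0) in 0..12 are 0, 1, 6, 7, 12.

0, 1, 6, 7, 12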